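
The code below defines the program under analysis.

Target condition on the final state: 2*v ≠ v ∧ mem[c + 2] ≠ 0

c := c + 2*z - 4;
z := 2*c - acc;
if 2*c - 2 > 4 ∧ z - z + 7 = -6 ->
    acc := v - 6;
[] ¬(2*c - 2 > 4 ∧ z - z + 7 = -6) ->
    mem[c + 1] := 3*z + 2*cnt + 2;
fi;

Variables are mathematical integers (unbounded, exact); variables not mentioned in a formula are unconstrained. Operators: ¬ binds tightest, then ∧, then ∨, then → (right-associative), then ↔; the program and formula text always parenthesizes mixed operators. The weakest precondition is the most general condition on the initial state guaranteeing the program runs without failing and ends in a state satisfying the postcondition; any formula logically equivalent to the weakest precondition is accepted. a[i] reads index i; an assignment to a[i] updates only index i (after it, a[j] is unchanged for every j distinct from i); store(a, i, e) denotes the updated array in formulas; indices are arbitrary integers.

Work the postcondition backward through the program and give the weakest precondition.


Working backward. After the program, the postcondition 2*v ≠ v ∧ mem[c + 2] ≠ 0 must hold; in canonical form it is v ≠ 0 ∧ mem[c + 2] ≠ 0.
Then branch requires v ≠ 0 ∧ mem[c + 2] ≠ 0; else branch requires v ≠ 0 ∧ store(mem, c + 1, 2*cnt + 3*z + 2)[c + 2] ≠ 0.
Before the if: v ≠ 0 ∧ store(mem, c + 1, 2*cnt + 3*z + 2)[c + 2] ≠ 0
Before z := 2*c - acc: v ≠ 0 ∧ store(mem, c + 1, -3*acc + 6*c + 2*cnt + 2)[c + 2] ≠ 0
Before c := c + 2*z - 4: v ≠ 0 ∧ store(mem, c + 2*z - 3, -3*acc + 6*c + 2*cnt + 12*z - 22)[c + 2*z - 2] ≠ 0
Answer: WP = v ≠ 0 ∧ store(mem, c + 2*z - 3, -3*acc + 6*c + 2*cnt + 12*z - 22)[c + 2*z - 2] ≠ 0


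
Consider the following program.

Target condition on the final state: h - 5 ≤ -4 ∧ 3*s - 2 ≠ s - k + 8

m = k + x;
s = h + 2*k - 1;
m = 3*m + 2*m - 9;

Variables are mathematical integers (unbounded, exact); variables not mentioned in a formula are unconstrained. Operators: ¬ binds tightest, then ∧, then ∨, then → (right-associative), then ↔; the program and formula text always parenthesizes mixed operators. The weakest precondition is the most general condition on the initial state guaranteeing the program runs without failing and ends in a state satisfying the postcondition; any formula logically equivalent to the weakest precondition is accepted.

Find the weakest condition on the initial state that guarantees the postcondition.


Working backward. After the program, the postcondition h - 5 ≤ -4 ∧ 3*s - 2 ≠ s - k + 8 must hold; in canonical form it is h ≤ 1 ∧ k + 2*s ≠ 10.
Before m := 3*m + 2*m - 9: h ≤ 1 ∧ k + 2*s ≠ 10
Before s := h + 2*k - 1: h ≤ 1 ∧ 2*h + 5*k ≠ 12
Before m := k + x: h ≤ 1 ∧ 2*h + 5*k ≠ 12
Answer: WP = h ≤ 1 ∧ 2*h + 5*k ≠ 12


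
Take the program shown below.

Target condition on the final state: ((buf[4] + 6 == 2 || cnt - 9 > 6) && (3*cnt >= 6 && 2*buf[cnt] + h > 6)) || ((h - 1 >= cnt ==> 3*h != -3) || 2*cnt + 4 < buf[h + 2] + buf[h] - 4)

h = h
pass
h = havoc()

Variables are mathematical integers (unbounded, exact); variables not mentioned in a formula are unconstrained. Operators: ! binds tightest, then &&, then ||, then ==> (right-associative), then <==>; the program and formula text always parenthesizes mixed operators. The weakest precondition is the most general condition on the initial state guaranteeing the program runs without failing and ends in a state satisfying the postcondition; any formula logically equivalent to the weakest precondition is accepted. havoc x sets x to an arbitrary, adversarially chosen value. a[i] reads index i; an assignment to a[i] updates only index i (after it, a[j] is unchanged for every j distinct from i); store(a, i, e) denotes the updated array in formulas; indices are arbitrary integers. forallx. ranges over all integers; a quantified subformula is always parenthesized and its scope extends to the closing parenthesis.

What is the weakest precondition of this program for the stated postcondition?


Working backward. After the program, the postcondition ((buf[4] + 6 == 2 || cnt - 9 > 6) && (3*cnt >= 6 && 2*buf[cnt] + h > 6)) || ((h - 1 >= cnt ==> 3*h != -3) || 2*cnt + 4 < buf[h + 2] + buf[h] - 4) must hold; in canonical form it is ((buf[4] == -4 || cnt > 15) && 3*cnt >= 6 && 2*buf[cnt] + h > 6) || (h >= cnt + 1 ==> 3*h != -3) || 2*cnt < buf[h + 2] + buf[h] - 8.
Before havoc h: forall h_1. (((buf[4] == -4 || cnt > 15) && 3*cnt >= 6 && 2*buf[cnt] + h_1 > 6) || (h_1 >= cnt + 1 ==> 3*h_1 != -3) || 2*cnt < buf[h_1 + 2] + buf[h_1] - 8)
Before skip: forall h_1. (((buf[4] == -4 || cnt > 15) && 3*cnt >= 6 && 2*buf[cnt] + h_1 > 6) || (h_1 >= cnt + 1 ==> 3*h_1 != -3) || 2*cnt < buf[h_1 + 2] + buf[h_1] - 8)
Before h := h: forall h_1. (((buf[4] == -4 || cnt > 15) && 3*cnt >= 6 && 2*buf[cnt] + h_1 > 6) || (h_1 >= cnt + 1 ==> 3*h_1 != -3) || 2*cnt < buf[h_1 + 2] + buf[h_1] - 8)
Answer: WP = forall h_1. (((buf[4] == -4 || cnt > 15) && 3*cnt >= 6 && 2*buf[cnt] + h_1 > 6) || (h_1 >= cnt + 1 ==> 3*h_1 != -3) || 2*cnt < buf[h_1 + 2] + buf[h_1] - 8)


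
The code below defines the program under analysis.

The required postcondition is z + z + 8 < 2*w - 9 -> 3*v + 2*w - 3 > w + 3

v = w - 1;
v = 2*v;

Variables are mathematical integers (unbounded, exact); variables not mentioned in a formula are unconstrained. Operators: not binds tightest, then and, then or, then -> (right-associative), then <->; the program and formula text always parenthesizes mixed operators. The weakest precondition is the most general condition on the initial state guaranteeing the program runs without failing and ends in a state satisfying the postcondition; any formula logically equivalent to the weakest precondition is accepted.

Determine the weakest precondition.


Working backward. After the program, the postcondition z + z + 8 < 2*w - 9 -> 3*v + 2*w - 3 > w + 3 must hold; in canonical form it is 2*z < 2*w - 17 -> 3*v + w > 6.
Before v := 2*v: 2*z < 2*w - 17 -> 6*v + w > 6
Before v := w - 1: 2*z < 2*w - 17 -> 7*w > 12
Answer: WP = 2*z < 2*w - 17 -> 7*w > 12


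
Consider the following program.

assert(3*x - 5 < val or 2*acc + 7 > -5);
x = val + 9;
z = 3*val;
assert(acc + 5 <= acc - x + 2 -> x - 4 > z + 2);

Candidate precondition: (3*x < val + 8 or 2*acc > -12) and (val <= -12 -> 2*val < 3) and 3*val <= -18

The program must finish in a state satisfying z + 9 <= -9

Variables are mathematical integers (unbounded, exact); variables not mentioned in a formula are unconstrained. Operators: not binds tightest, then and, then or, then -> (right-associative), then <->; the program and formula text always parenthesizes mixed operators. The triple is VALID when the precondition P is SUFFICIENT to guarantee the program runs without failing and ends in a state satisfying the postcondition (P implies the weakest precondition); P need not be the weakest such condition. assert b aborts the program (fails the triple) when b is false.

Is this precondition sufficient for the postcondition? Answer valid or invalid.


Working backward. After the program, the postcondition z + 9 <= -9 must hold; in canonical form it is z <= -18.
Before assert acc + 5 <= acc - x + 2 -> x - 4 > z + 2: (x <= -3 -> x > z + 6) and z <= -18
Before z := 3*val: (x <= -3 -> x > 3*val + 6) and 3*val <= -18
Before x := val + 9: (val <= -12 -> 2*val < 3) and 3*val <= -18
Before assert 3*x - 5 < val or 2*acc + 7 > -5: (3*x < val + 5 or 2*acc > -12) and (val <= -12 -> 2*val < 3) and 3*val <= -18
The weakest precondition is (3*x < val + 5 or 2*acc > -12) and (val <= -12 -> 2*val < 3) and 3*val <= -18.
Check whether (3*x < val + 8 or 2*acc > -12) and (val <= -12 -> 2*val < 3) and 3*val <= -18 implies it.
Countermodel: at the initial state acc = -6, val = -6, x = 0, the precondition holds but the weakest precondition fails.
Answer: invalid


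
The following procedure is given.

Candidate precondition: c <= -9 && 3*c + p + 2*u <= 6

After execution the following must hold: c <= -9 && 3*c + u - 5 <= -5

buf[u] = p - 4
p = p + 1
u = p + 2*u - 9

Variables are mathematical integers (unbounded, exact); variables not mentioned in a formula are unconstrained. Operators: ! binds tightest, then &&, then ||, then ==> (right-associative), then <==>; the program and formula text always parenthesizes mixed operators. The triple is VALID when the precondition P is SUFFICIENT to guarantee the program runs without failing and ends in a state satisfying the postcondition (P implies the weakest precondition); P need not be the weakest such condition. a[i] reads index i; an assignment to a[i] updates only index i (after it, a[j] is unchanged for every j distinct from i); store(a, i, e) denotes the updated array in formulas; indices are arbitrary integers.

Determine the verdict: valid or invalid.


Working backward. After the program, the postcondition c <= -9 && 3*c + u - 5 <= -5 must hold; in canonical form it is c <= -9 && 3*c + u <= 0.
Before u := p + 2*u - 9: c <= -9 && 3*c + p + 2*u <= 9
Before p := p + 1: c <= -9 && 3*c + p + 2*u <= 8
Before buf[u] := p - 4: c <= -9 && 3*c + p + 2*u <= 8
The weakest precondition is c <= -9 && 3*c + p + 2*u <= 8.
Check whether c <= -9 && 3*c + p + 2*u <= 6 implies it.
Every state satisfying the precondition satisfies the weakest precondition: the implication holds.
Answer: valid


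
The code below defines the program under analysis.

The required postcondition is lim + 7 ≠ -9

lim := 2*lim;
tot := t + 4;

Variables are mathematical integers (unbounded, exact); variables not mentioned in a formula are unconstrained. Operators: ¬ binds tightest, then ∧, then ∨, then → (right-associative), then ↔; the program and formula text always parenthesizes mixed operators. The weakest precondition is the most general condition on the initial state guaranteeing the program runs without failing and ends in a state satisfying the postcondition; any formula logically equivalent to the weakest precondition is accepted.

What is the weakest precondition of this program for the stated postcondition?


Working backward. After the program, the postcondition lim + 7 ≠ -9 must hold; in canonical form it is lim ≠ -16.
Before tot := t + 4: lim ≠ -16
Before lim := 2*lim: 2*lim ≠ -16
Answer: WP = 2*lim ≠ -16


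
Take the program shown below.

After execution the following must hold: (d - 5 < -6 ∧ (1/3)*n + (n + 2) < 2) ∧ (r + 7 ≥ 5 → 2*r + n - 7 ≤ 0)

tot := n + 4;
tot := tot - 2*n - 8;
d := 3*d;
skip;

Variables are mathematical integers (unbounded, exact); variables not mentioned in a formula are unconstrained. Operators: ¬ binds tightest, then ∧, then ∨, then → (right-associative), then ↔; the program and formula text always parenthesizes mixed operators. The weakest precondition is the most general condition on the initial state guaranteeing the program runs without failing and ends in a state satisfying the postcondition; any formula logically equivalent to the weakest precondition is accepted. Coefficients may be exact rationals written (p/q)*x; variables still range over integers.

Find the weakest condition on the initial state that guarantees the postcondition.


Working backward. After the program, the postcondition (d - 5 < -6 ∧ (1/3)*n + (n + 2) < 2) ∧ (r + 7 ≥ 5 → 2*r + n - 7 ≤ 0) must hold; in canonical form it is d < -1 ∧ (4/3)*n < 0 ∧ (r ≥ -2 → n + 2*r ≤ 7).
Before skip: d < -1 ∧ (4/3)*n < 0 ∧ (r ≥ -2 → n + 2*r ≤ 7)
Before d := 3*d: 3*d < -1 ∧ (4/3)*n < 0 ∧ (r ≥ -2 → n + 2*r ≤ 7)
Before tot := tot - 2*n - 8: 3*d < -1 ∧ (4/3)*n < 0 ∧ (r ≥ -2 → n + 2*r ≤ 7)
Before tot := n + 4: 3*d < -1 ∧ (4/3)*n < 0 ∧ (r ≥ -2 → n + 2*r ≤ 7)
Answer: WP = 3*d < -1 ∧ (4/3)*n < 0 ∧ (r ≥ -2 → n + 2*r ≤ 7)


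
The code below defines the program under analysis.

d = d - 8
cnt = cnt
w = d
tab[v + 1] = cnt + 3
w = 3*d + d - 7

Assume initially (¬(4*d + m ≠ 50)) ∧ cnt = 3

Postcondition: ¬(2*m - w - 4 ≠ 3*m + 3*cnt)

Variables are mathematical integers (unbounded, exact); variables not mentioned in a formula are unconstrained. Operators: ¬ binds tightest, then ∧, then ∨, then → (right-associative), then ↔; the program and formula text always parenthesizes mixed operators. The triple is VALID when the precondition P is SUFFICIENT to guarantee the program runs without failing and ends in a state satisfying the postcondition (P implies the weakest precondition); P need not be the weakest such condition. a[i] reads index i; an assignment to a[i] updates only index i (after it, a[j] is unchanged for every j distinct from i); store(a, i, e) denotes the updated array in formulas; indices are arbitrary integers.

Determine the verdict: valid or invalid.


Working backward. After the program, the postcondition ¬(2*m - w - 4 ≠ 3*m + 3*cnt) must hold; in canonical form it is ¬(3*cnt + m + w ≠ -4).
Before w := 3*d + d - 7: ¬(3*cnt + 4*d + m ≠ 3)
Before tab[v + 1] := cnt + 3: ¬(3*cnt + 4*d + m ≠ 3)
Before w := d: ¬(3*cnt + 4*d + m ≠ 3)
Before cnt := cnt: ¬(3*cnt + 4*d + m ≠ 3)
Before d := d - 8: ¬(3*cnt + 4*d + m ≠ 35)
The weakest precondition is ¬(3*cnt + 4*d + m ≠ 35).
Check whether (¬(4*d + m ≠ 50)) ∧ cnt = 3 implies it.
Countermodel: at the initial state cnt = 3, d = 0, m = 50, the precondition holds but the weakest precondition fails.
Answer: invalid


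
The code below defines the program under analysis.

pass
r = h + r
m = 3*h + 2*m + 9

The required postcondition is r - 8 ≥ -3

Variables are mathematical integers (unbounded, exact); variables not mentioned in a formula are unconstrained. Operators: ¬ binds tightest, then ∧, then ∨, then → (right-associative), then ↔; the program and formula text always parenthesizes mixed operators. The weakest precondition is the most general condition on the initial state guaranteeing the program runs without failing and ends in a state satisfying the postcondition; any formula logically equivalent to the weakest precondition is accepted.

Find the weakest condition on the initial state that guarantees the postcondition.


Working backward. After the program, the postcondition r - 8 ≥ -3 must hold; in canonical form it is r ≥ 5.
Before m := 3*h + 2*m + 9: r ≥ 5
Before r := h + r: h + r ≥ 5
Before skip: h + r ≥ 5
Answer: WP = h + r ≥ 5


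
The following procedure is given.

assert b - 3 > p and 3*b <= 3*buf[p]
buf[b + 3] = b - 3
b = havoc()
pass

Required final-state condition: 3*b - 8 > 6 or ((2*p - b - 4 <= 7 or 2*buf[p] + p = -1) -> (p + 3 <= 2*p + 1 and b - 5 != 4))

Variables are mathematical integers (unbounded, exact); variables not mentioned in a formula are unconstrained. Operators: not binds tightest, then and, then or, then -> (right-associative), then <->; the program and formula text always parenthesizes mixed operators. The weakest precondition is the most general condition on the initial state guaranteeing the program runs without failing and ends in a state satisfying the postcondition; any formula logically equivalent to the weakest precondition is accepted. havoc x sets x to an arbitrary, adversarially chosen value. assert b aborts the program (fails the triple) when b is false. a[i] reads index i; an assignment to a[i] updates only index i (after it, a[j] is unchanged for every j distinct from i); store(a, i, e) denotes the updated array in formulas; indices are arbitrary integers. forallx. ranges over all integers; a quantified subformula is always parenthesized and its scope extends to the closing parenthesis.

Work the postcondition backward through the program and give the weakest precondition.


Working backward. After the program, the postcondition 3*b - 8 > 6 or ((2*p - b - 4 <= 7 or 2*buf[p] + p = -1) -> (p + 3 <= 2*p + 1 and b - 5 != 4)) must hold; in canonical form it is 3*b > 14 or ((2*p <= b + 11 or 2*buf[p] + p = -1) -> (p >= 2 and b != 9)).
Before skip: 3*b > 14 or ((2*p <= b + 11 or 2*buf[p] + p = -1) -> (p >= 2 and b != 9))
Before havoc b: forall b_1. (3*b_1 > 14 or ((2*p <= b_1 + 11 or 2*buf[p] + p = -1) -> (p >= 2 and b_1 != 9)))
Before buf[b + 3] := b - 3: forall b_1. (3*b_1 > 14 or ((2*p <= b_1 + 11 or 2*store(buf, b + 3, b - 3)[p] + p = -1) -> (p >= 2 and b_1 != 9)))
Before assert b - 3 > p and 3*b <= 3*buf[p]: b > p + 3 and 3*b <= 3*buf[p] and (forall b_1. (3*b_1 > 14 or ((2*p <= b_1 + 11 or 2*store(buf, b + 3, b - 3)[p] + p = -1) -> (p >= 2 and b_1 != 9))))
Answer: WP = b > p + 3 and 3*b <= 3*buf[p] and (forall b_1. (3*b_1 > 14 or ((2*p <= b_1 + 11 or 2*store(buf, b + 3, b - 3)[p] + p = -1) -> (p >= 2 and b_1 != 9))))


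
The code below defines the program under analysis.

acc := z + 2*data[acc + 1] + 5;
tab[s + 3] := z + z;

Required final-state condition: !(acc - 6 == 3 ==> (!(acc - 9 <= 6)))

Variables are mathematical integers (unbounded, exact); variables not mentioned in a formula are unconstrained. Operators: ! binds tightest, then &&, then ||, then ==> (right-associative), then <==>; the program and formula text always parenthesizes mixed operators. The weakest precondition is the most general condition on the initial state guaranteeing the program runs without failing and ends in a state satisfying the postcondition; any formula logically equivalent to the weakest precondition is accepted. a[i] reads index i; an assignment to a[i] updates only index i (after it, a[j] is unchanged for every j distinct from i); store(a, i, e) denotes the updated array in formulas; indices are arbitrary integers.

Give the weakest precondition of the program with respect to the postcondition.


Working backward. After the program, the postcondition !(acc - 6 == 3 ==> (!(acc - 9 <= 6))) must hold; in canonical form it is !(acc == 9 ==> (!(acc <= 15))).
Before tab[s + 3] := z + z: !(acc == 9 ==> (!(acc <= 15)))
Before acc := z + 2*data[acc + 1] + 5: !(2*data[acc + 1] + z == 4 ==> (!(2*data[acc + 1] + z <= 10)))
Answer: WP = !(2*data[acc + 1] + z == 4 ==> (!(2*data[acc + 1] + z <= 10)))


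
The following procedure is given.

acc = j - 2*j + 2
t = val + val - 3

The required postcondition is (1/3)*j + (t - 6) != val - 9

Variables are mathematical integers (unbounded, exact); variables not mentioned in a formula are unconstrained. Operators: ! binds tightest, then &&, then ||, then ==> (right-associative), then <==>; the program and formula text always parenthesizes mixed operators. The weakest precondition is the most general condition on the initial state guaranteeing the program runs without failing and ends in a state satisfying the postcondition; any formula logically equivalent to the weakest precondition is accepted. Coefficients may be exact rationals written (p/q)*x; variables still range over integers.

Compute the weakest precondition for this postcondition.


Working backward. After the program, the postcondition (1/3)*j + (t - 6) != val - 9 must hold; in canonical form it is (1/3)*j + t != val - 3.
Before t := val + val - 3: (1/3)*j + val != 0
Before acc := j - 2*j + 2: (1/3)*j + val != 0
Answer: WP = (1/3)*j + val != 0


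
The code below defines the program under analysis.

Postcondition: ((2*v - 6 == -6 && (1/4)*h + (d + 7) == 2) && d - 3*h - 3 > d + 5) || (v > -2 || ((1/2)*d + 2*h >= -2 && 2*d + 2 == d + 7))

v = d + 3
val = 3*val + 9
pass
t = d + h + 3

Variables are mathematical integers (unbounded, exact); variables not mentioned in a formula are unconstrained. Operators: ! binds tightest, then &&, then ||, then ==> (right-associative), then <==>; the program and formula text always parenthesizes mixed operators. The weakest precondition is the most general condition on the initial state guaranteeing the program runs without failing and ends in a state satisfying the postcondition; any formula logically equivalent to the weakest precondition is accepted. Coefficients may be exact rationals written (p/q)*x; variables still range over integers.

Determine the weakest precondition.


Working backward. After the program, the postcondition ((2*v - 6 == -6 && (1/4)*h + (d + 7) == 2) && d - 3*h - 3 > d + 5) || (v > -2 || ((1/2)*d + 2*h >= -2 && 2*d + 2 == d + 7)) must hold; in canonical form it is (2*v == 0 && d + (1/4)*h == -5 && 3*h < -8) || v > -2 || ((1/2)*d + 2*h >= -2 && d == 5).
Before t := d + h + 3: (2*v == 0 && d + (1/4)*h == -5 && 3*h < -8) || v > -2 || ((1/2)*d + 2*h >= -2 && d == 5)
Before skip: (2*v == 0 && d + (1/4)*h == -5 && 3*h < -8) || v > -2 || ((1/2)*d + 2*h >= -2 && d == 5)
Before val := 3*val + 9: (2*v == 0 && d + (1/4)*h == -5 && 3*h < -8) || v > -2 || ((1/2)*d + 2*h >= -2 && d == 5)
Before v := d + 3: (2*d == -6 && d + (1/4)*h == -5 && 3*h < -8) || d > -5 || ((1/2)*d + 2*h >= -2 && d == 5)
Answer: WP = (2*d == -6 && d + (1/4)*h == -5 && 3*h < -8) || d > -5 || ((1/2)*d + 2*h >= -2 && d == 5)


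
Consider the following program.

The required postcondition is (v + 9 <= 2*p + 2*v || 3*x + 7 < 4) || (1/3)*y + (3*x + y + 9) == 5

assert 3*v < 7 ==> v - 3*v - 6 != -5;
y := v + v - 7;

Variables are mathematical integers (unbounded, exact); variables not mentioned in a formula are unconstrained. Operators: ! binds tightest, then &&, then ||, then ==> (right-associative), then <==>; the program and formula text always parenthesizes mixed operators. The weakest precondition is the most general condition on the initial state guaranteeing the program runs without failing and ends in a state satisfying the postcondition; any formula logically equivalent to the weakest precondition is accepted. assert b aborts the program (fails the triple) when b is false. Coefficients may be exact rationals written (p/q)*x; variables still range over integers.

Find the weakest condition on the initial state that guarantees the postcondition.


Working backward. After the program, the postcondition (v + 9 <= 2*p + 2*v || 3*x + 7 < 4) || (1/3)*y + (3*x + y + 9) == 5 must hold; in canonical form it is 2*p + v >= 9 || 3*x < -3 || 3*x + (4/3)*y == -4.
Before y := v + v - 7: 2*p + v >= 9 || 3*x < -3 || (8/3)*v + 3*x == 16/3
Before assert 3*v < 7 ==> v - 3*v - 6 != -5: (3*v < 7 ==> 2*v != -1) && (2*p + v >= 9 || 3*x < -3 || (8/3)*v + 3*x == 16/3)
Answer: WP = (3*v < 7 ==> 2*v != -1) && (2*p + v >= 9 || 3*x < -3 || (8/3)*v + 3*x == 16/3)


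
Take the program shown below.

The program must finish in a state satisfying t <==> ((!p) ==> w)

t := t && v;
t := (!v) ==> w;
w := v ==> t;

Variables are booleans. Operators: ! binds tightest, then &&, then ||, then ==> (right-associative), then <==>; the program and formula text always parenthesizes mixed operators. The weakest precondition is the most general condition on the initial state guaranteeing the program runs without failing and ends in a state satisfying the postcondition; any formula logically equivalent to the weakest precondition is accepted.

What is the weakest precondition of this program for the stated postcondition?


Working backward. After the program, t <==> ((!p) ==> w) must hold.
Before w := v ==> t: t <==> ((!p) ==> (v ==> t))
Before t := (!v) ==> w: ((!v) ==> w) <==> ((!p) ==> (v ==> ((!v) ==> w)))
Before t := t && v: ((!v) ==> w) <==> ((!p) ==> (v ==> ((!v) ==> w)))
Answer: WP = ((!v) ==> w) <==> ((!p) ==> (v ==> ((!v) ==> w)))


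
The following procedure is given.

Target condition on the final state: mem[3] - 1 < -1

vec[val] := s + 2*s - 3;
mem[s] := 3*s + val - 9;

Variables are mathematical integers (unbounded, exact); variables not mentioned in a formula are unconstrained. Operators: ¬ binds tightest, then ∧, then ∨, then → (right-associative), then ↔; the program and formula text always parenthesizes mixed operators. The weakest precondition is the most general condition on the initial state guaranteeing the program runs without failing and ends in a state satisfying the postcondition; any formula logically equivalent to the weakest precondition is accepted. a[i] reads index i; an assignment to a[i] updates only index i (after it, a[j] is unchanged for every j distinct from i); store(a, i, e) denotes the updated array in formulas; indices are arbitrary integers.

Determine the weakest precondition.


Working backward. After the program, the postcondition mem[3] - 1 < -1 must hold; in canonical form it is mem[3] < 0.
Before mem[s] := 3*s + val - 9: store(mem, s, 3*s + val - 9)[3] < 0
Before vec[val] := s + 2*s - 3: store(mem, s, 3*s + val - 9)[3] < 0
Answer: WP = store(mem, s, 3*s + val - 9)[3] < 0


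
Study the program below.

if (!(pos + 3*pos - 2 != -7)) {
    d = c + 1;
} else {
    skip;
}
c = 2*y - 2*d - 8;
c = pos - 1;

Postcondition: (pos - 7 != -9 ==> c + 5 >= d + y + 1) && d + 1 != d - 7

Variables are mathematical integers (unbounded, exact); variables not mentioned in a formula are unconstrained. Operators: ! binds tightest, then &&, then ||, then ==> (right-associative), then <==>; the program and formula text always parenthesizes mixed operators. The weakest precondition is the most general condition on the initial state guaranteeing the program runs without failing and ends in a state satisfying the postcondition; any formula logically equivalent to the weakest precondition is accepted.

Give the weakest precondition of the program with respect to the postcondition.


Working backward. After the program, the postcondition (pos - 7 != -9 ==> c + 5 >= d + y + 1) && d + 1 != d - 7 must hold; in canonical form it is pos != -2 ==> c >= d + y - 4.
Before c := pos - 1: pos != -2 ==> pos >= d + y - 3
Before c := 2*y - 2*d - 8: pos != -2 ==> pos >= d + y - 3
Then branch requires pos != -2 ==> pos >= c + y - 2; else branch requires pos != -2 ==> pos >= d + y - 3.
Before the if: ((!(4*pos != -5)) ==> (pos != -2 ==> pos >= c + y - 2)) && (4*pos != -5 ==> (pos != -2 ==> pos >= d + y - 3))
Answer: WP = ((!(4*pos != -5)) ==> (pos != -2 ==> pos >= c + y - 2)) && (4*pos != -5 ==> (pos != -2 ==> pos >= d + y - 3))


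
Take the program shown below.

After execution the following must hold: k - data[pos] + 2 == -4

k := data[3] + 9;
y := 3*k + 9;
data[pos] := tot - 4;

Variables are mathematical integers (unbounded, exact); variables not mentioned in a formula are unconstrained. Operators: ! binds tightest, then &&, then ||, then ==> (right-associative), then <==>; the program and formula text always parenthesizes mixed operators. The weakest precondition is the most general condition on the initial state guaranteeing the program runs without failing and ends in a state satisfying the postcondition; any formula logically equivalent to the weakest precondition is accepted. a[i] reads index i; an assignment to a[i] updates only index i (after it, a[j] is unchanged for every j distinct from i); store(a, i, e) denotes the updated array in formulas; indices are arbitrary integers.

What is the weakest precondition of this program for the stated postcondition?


Working backward. After the program, the postcondition k - data[pos] + 2 == -4 must hold; in canonical form it is k == data[pos] - 6.
Before data[pos] := tot - 4: k == store(data, pos, tot - 4)[pos] - 6
Before y := 3*k + 9: k == store(data, pos, tot - 4)[pos] - 6
Before k := data[3] + 9: data[3] == store(data, pos, tot - 4)[pos] - 15
Answer: WP = data[3] == store(data, pos, tot - 4)[pos] - 15


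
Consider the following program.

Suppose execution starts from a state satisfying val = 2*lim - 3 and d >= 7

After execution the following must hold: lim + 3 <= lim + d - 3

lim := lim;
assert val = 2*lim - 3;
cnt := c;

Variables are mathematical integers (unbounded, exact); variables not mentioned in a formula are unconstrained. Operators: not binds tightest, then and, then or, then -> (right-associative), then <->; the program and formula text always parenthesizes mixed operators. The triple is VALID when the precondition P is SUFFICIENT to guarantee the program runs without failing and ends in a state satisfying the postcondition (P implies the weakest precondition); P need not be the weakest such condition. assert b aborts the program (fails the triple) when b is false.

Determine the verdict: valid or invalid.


Working backward. After the program, the postcondition lim + 3 <= lim + d - 3 must hold; in canonical form it is d >= 6.
Before cnt := c: d >= 6
Before assert val = 2*lim - 3: val = 2*lim - 3 and d >= 6
Before lim := lim: val = 2*lim - 3 and d >= 6
The weakest precondition is val = 2*lim - 3 and d >= 6.
Check whether val = 2*lim - 3 and d >= 7 implies it.
Every state satisfying the precondition satisfies the weakest precondition: the implication holds.
Answer: valid


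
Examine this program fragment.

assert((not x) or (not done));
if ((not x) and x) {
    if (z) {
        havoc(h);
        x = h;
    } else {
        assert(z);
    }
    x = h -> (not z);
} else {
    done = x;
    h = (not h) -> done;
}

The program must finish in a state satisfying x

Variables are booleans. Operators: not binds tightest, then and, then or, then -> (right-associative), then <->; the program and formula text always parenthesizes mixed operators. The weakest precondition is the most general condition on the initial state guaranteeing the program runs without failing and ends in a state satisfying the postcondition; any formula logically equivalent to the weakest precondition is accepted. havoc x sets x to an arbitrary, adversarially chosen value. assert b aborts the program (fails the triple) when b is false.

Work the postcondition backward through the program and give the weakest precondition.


Working backward. After the program, x must hold.
Then branch requires (z -> (not z)) and ((not z) -> (z and (h -> (not z)))); else branch requires x.
Before the if: x
Before assert (not x) or (not done): ((not x) or (not done)) and x
Answer: WP = ((not x) or (not done)) and x


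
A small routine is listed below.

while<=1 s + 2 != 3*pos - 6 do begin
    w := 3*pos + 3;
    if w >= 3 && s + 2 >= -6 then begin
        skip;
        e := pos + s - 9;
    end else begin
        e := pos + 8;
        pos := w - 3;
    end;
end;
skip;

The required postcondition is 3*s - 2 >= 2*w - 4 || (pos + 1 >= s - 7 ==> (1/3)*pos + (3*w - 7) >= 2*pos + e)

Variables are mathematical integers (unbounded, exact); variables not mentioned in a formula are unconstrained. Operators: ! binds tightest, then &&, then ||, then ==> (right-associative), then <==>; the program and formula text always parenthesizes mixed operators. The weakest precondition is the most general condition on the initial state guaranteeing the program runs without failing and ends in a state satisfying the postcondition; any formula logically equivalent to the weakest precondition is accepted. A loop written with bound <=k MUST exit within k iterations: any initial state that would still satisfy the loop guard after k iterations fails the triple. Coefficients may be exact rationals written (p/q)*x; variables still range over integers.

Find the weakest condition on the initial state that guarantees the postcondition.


Working backward. After the program, the postcondition 3*s - 2 >= 2*w - 4 || (pos + 1 >= s - 7 ==> (1/3)*pos + (3*w - 7) >= 2*pos + e) must hold; in canonical form it is 3*s >= 2*w - 2 || (pos >= s - 8 ==> 3*w >= e + (5/3)*pos + 7).
Before skip: 3*s >= 2*w - 2 || (pos >= s - 8 ==> 3*w >= e + (5/3)*pos + 7)
Before the loop (bound <=1), unroll the exhaustion recursion (WP_0 = exit-now case; WP_j = one more guarded iteration, up to j = 1):
  WP_0: (!(s != 3*pos - 8)) && (3*s >= 2*w - 2 || (pos >= s - 8 ==> 3*w >= e + (5/3)*pos + 7))
  WP_1: (s != 3*pos - 8 ==> (((3*pos >= 0 && s >= -8) ==> ((!(s != 3*pos - 8)) && (3*s >= 6*pos + 4 || (pos >= s - 8 ==> (19/3)*pos >= s - 11)))) && ((!(3*pos >= 0 && s >= -8)) ==> ((!(s != 9*pos - 8)) && (3*s >= 6*pos + 4 || (3*pos >= s - 8 ==> 3*pos >= 6)))))) && ((!(s != 3*pos - 8)) ==> (3*s >= 2*w - 2 || (pos >= s - 8 ==> 3*w >= e + (5/3)*pos + 7)))
So before the loop: (s != 3*pos - 8 ==> (((3*pos >= 0 && s >= -8) ==> ((!(s != 3*pos - 8)) && (3*s >= 6*pos + 4 || (pos >= s - 8 ==> (19/3)*pos >= s - 11)))) && ((!(3*pos >= 0 && s >= -8)) ==> ((!(s != 9*pos - 8)) && (3*s >= 6*pos + 4 || (3*pos >= s - 8 ==> 3*pos >= 6)))))) && ((!(s != 3*pos - 8)) ==> (3*s >= 2*w - 2 || (pos >= s - 8 ==> 3*w >= e + (5/3)*pos + 7)))
Answer: WP = (s != 3*pos - 8 ==> (((3*pos >= 0 && s >= -8) ==> ((!(s != 3*pos - 8)) && (3*s >= 6*pos + 4 || (pos >= s - 8 ==> (19/3)*pos >= s - 11)))) && ((!(3*pos >= 0 && s >= -8)) ==> ((!(s != 9*pos - 8)) && (3*s >= 6*pos + 4 || (3*pos >= s - 8 ==> 3*pos >= 6)))))) && ((!(s != 3*pos - 8)) ==> (3*s >= 2*w - 2 || (pos >= s - 8 ==> 3*w >= e + (5/3)*pos + 7)))


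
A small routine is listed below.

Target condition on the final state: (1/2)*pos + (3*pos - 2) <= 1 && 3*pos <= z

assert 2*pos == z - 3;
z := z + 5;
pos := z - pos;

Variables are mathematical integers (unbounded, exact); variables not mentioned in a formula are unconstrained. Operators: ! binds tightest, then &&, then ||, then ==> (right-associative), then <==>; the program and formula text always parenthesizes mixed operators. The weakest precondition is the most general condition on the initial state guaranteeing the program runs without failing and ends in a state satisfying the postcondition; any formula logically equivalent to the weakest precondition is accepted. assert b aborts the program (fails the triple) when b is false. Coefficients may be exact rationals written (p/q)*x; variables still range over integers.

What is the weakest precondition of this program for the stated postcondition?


Working backward. After the program, the postcondition (1/2)*pos + (3*pos - 2) <= 1 && 3*pos <= z must hold; in canonical form it is (7/2)*pos <= 3 && 3*pos <= z.
Before pos := z - pos: (7/2)*z <= (7/2)*pos + 3 && 2*z <= 3*pos
Before z := z + 5: (7/2)*z <= (7/2)*pos - 29/2 && 2*z <= 3*pos - 10
Before assert 2*pos == z - 3: 2*pos == z - 3 && (7/2)*z <= (7/2)*pos - 29/2 && 2*z <= 3*pos - 10
Answer: WP = 2*pos == z - 3 && (7/2)*z <= (7/2)*pos - 29/2 && 2*z <= 3*pos - 10


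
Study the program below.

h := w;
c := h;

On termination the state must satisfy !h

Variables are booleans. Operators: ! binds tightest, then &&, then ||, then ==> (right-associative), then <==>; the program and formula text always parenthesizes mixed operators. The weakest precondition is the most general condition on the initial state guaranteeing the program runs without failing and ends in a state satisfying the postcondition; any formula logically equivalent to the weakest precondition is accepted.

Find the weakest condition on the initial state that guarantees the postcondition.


Working backward. After the program, !h must hold.
Before c := h: !h
Before h := w: !w
Answer: WP = !w


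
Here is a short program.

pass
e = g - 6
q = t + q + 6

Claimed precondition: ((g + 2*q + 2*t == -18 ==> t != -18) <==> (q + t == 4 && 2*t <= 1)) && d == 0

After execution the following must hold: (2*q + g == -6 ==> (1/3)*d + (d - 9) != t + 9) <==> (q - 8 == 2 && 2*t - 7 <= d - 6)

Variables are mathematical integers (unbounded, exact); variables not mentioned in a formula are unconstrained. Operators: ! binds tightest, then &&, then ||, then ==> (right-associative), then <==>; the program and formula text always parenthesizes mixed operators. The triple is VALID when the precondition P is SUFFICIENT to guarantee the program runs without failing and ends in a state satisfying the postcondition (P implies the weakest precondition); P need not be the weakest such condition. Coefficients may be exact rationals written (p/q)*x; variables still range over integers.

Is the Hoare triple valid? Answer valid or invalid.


Working backward. After the program, the postcondition (2*q + g == -6 ==> (1/3)*d + (d - 9) != t + 9) <==> (q - 8 == 2 && 2*t - 7 <= d - 6) must hold; in canonical form it is (g + 2*q == -6 ==> (4/3)*d != t + 18) <==> (q == 10 && 2*t <= d + 1).
Before q := t + q + 6: (g + 2*q + 2*t == -18 ==> (4/3)*d != t + 18) <==> (q + t == 4 && 2*t <= d + 1)
Before e := g - 6: (g + 2*q + 2*t == -18 ==> (4/3)*d != t + 18) <==> (q + t == 4 && 2*t <= d + 1)
Before skip: (g + 2*q + 2*t == -18 ==> (4/3)*d != t + 18) <==> (q + t == 4 && 2*t <= d + 1)
The weakest precondition is (g + 2*q + 2*t == -18 ==> (4/3)*d != t + 18) <==> (q + t == 4 && 2*t <= d + 1).
Check whether ((g + 2*q + 2*t == -18 ==> t != -18) <==> (q + t == 4 && 2*t <= 1)) && d == 0 implies it.
Every state satisfying the precondition satisfies the weakest precondition: the implication holds.
Answer: valid


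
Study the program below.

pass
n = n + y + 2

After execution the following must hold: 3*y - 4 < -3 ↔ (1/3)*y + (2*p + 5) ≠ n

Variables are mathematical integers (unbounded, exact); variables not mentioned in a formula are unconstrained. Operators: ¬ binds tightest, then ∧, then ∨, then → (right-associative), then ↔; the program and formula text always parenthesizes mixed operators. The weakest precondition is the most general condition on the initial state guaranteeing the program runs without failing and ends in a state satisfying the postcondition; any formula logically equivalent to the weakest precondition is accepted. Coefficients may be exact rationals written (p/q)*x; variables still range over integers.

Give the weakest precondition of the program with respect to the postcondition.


Working backward. After the program, the postcondition 3*y - 4 < -3 ↔ (1/3)*y + (2*p + 5) ≠ n must hold; in canonical form it is 3*y < 1 ↔ 2*p + (1/3)*y ≠ n - 5.
Before n := n + y + 2: 3*y < 1 ↔ 2*p ≠ n + (2/3)*y - 3
Before skip: 3*y < 1 ↔ 2*p ≠ n + (2/3)*y - 3
Answer: WP = 3*y < 1 ↔ 2*p ≠ n + (2/3)*y - 3


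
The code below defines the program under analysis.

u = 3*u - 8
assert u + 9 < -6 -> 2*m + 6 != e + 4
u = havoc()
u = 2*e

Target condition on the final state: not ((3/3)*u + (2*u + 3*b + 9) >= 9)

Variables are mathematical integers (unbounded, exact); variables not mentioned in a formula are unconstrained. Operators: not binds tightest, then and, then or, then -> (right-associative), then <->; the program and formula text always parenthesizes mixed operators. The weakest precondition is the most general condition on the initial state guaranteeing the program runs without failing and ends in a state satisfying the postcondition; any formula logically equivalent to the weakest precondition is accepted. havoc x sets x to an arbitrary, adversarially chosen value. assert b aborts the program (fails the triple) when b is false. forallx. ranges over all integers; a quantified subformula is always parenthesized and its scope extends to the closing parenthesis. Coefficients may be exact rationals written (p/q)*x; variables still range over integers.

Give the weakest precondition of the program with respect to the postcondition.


Working backward. After the program, the postcondition not ((3/3)*u + (2*u + 3*b + 9) >= 9) must hold; in canonical form it is not (3*b + 3*u >= 0).
Before u := 2*e: not (3*b + 6*e >= 0)
Before havoc u: not (3*b + 6*e >= 0)
Before assert u + 9 < -6 -> 2*m + 6 != e + 4: (u < -15 -> 2*m != e - 2) and (not (3*b + 6*e >= 0))
Before u := 3*u - 8: (3*u < -7 -> 2*m != e - 2) and (not (3*b + 6*e >= 0))
Answer: WP = (3*u < -7 -> 2*m != e - 2) and (not (3*b + 6*e >= 0))


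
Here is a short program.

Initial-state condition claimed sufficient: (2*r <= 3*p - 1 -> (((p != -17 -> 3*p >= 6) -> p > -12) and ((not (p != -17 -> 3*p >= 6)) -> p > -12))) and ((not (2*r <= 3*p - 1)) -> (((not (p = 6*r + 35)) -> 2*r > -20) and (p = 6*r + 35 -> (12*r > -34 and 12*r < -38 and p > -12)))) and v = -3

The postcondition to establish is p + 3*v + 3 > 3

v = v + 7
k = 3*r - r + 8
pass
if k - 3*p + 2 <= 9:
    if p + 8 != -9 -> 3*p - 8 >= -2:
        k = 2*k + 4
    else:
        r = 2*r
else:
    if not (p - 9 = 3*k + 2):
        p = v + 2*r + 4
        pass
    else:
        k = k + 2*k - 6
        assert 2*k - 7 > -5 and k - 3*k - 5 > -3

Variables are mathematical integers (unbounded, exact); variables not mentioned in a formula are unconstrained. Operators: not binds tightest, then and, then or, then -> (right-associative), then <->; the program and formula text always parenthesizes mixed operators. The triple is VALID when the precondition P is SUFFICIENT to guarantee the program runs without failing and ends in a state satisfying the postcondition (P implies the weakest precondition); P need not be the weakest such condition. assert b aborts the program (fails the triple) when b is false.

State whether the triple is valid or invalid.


Working backward. After the program, the postcondition p + 3*v + 3 > 3 must hold; in canonical form it is p + 3*v > 0.
Then branch requires ((p != -17 -> 3*p >= 6) -> p + 3*v > 0) and ((not (p != -17 -> 3*p >= 6)) -> p + 3*v > 0); else branch requires ((not (p = 3*k + 11)) -> 2*r + 4*v > -4) and (p = 3*k + 11 -> (6*k > 14 and 6*k < 10 and p + 3*v > 0)).
Before the if: (k <= 3*p + 7 -> (((p != -17 -> 3*p >= 6) -> p + 3*v > 0) and ((not (p != -17 -> 3*p >= 6)) -> p + 3*v > 0))) and ((not (k <= 3*p + 7)) -> (((not (p = 3*k + 11)) -> 2*r + 4*v > -4) and (p = 3*k + 11 -> (6*k > 14 and 6*k < 10 and p + 3*v > 0))))
Before skip: (k <= 3*p + 7 -> (((p != -17 -> 3*p >= 6) -> p + 3*v > 0) and ((not (p != -17 -> 3*p >= 6)) -> p + 3*v > 0))) and ((not (k <= 3*p + 7)) -> (((not (p = 3*k + 11)) -> 2*r + 4*v > -4) and (p = 3*k + 11 -> (6*k > 14 and 6*k < 10 and p + 3*v > 0))))
Before k := 3*r - r + 8: (2*r <= 3*p - 1 -> (((p != -17 -> 3*p >= 6) -> p + 3*v > 0) and ((not (p != -17 -> 3*p >= 6)) -> p + 3*v > 0))) and ((not (2*r <= 3*p - 1)) -> (((not (p = 6*r + 35)) -> 2*r + 4*v > -4) and (p = 6*r + 35 -> (12*r > -34 and 12*r < -38 and p + 3*v > 0))))
Before v := v + 7: (2*r <= 3*p - 1 -> (((p != -17 -> 3*p >= 6) -> p + 3*v > -21) and ((not (p != -17 -> 3*p >= 6)) -> p + 3*v > -21))) and ((not (2*r <= 3*p - 1)) -> (((not (p = 6*r + 35)) -> 2*r + 4*v > -32) and (p = 6*r + 35 -> (12*r > -34 and 12*r < -38 and p + 3*v > -21))))
The weakest precondition is (2*r <= 3*p - 1 -> (((p != -17 -> 3*p >= 6) -> p + 3*v > -21) and ((not (p != -17 -> 3*p >= 6)) -> p + 3*v > -21))) and ((not (2*r <= 3*p - 1)) -> (((not (p = 6*r + 35)) -> 2*r + 4*v > -32) and (p = 6*r + 35 -> (12*r > -34 and 12*r < -38 and p + 3*v > -21)))).
Check whether (2*r <= 3*p - 1 -> (((p != -17 -> 3*p >= 6) -> p > -12) and ((not (p != -17 -> 3*p >= 6)) -> p > -12))) and ((not (2*r <= 3*p - 1)) -> (((not (p = 6*r + 35)) -> 2*r > -20) and (p = 6*r + 35 -> (12*r > -34 and 12*r < -38 and p > -12)))) and v = -3 implies it.
Every state satisfying the precondition satisfies the weakest precondition: the implication holds.
Answer: valid
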